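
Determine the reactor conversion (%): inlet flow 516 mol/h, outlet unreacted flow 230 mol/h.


X = (F_in - F_out) / F_in * 100
Moles reacted = 516 - 230 = 286
X = 286 / 516 * 100
= 0.5543 * 100
= 55.43 %

55.43 %


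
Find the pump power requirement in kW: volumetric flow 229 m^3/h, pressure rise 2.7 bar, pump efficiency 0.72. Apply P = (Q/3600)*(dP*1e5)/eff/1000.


Q = 229 / 3600 = 0.0636111 m^3/s
P = 0.0636111 * (2.7 * 1e5) / 0.72 / 1000 = 23.85

23.85 kW


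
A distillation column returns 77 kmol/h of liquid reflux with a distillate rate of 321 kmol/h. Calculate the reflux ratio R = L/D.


Reflux ratio definition: R = L / D (liquid returned / distillate withdrawn)
L = 77 kmol/h, D = 321 kmol/h
R = 77 / 321 = 0.2399

0.2399


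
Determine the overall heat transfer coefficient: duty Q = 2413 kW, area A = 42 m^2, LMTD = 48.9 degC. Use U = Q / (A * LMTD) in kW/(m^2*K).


From Q = U*A*LMTD, U = Q / (A * LMTD)
U = 2413 / (42 * 48.9) = 2413 / 2053.8 = 1.175

1.175 kW/(m^2*K)


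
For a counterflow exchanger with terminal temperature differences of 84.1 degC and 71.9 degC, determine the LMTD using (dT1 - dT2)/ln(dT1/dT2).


LMTD = (dT1 - dT2) / ln(dT1/dT2)
= (84.1 - 71.9) / ln(84.1 / 71.9) = 12.2 / 0.15673 = 77.84

77.84 degC


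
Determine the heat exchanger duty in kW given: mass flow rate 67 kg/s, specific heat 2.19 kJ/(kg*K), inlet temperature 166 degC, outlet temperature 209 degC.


Q = m_dot * cp * delta_T
delta_T = 209 - 166 = 43 K
Q = 67 * 2.19 * 43
= 146.73 * 43
= 6309.39 kW

6309.39 kW


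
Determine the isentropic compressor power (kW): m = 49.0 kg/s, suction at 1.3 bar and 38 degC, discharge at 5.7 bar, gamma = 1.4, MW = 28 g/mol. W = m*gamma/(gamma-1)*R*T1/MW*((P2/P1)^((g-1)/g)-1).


Isentropic work: W = m*(gamma/(gamma-1))*(R*T1/MW)*((P2/P1)^((gamma-1)/gamma) - 1)
T1 = 38 + 273.15 = 311.15 K
Pressure ratio = 5.7 / 1.3 = 4.38462
Exponent = (1.4 - 1)/1.4 = 0.285714
(P2/P1)^exp - 1 = 4.38462^0.285714 - 1 = 0.525489
W = 49.0 * 1.4 / 0.4 * 8.314 * 311.15 / 28 * 0.525489 = 8326

8326 kW


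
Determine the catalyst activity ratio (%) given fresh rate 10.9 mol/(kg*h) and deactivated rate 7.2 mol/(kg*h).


Activity (%) = (rate_used / rate_fresh) * 100
rate_used = 7.2, rate_fresh = 10.9
= (7.2 / 10.9) * 100
= 0.6606 * 100 = 66.06

66.06 %


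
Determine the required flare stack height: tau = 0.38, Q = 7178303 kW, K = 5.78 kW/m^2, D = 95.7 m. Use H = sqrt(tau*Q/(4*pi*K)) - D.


tau*Q/(4*pi*K) = 0.38 * 7178303 / (4 * pi * 5.78) = 37555
sqrt(37555) = 193.791
H = 193.791 - 95.7 = 98.09

98.09 m


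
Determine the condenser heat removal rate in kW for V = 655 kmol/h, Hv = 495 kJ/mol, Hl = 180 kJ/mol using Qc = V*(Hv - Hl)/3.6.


Qc = 655 * (495 - 180) / 3.6 = 655 * 315 / 3.6 = 57310

57310 kW


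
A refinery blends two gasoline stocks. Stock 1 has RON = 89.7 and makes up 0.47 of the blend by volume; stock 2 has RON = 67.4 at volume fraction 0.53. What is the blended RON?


Linear blending: RON_blend = sum(vi * RONi)
Contribution 1: 0.47 * 89.7 = 42.159
Contribution 2: 0.53 * 67.4 = 35.722
RON_blend = 42.159 + 35.722 = 77.881

77.881


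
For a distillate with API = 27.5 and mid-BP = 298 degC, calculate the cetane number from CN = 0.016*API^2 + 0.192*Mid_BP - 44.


CN = 0.016 * 27.5^2 + 0.192 * 298 - 44
CN = 12.1 + 57.216 - 44 = 25.316

25.316


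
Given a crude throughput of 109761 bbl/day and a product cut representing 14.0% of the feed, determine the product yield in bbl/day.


Crude throughput = 109761 bbl/day
Fraction yield = 14.0%
yield = throughput * fraction / 100
yield = 109761 * 14.0 / 100 = 15366.54

15366.54 bbl/day


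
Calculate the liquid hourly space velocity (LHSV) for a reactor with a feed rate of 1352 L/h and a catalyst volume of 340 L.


LHSV = volumetric feed rate / catalyst volume
= 1352 L/h / 340 L
= 3.976 h^-1

3.976 h^-1


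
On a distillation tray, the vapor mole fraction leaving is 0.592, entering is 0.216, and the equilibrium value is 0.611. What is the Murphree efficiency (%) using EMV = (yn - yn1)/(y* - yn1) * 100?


Murphree vapor efficiency: EMV = (y_n - y_(n-1)) / (y*_n - y_(n-1)) * 100
EMV = (0.592 - 0.216) / (0.611 - 0.216) * 100 = 0.376 / 0.395 * 100 = 95.19

95.19 %


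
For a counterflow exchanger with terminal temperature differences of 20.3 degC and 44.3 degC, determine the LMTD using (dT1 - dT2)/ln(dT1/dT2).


LMTD = (dT1 - dT2) / ln(dT1/dT2)
= (20.3 - 44.3) / ln(20.3 / 44.3) = -24 / -0.780364 = 30.75

30.75 degC


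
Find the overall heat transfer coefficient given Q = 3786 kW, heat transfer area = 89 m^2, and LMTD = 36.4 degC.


From Q = U*A*LMTD, U = Q / (A * LMTD)
U = 3786 / (89 * 36.4) = 3786 / 3239.6 = 1.169

1.169 kW/(m^2*K)


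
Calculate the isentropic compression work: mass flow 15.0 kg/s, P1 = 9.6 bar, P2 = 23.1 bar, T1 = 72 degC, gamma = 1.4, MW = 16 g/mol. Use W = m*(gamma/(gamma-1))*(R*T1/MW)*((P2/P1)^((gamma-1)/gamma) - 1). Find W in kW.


Isentropic work: W = m*(gamma/(gamma-1))*(R*T1/MW)*((P2/P1)^((gamma-1)/gamma) - 1)
T1 = 72 + 273.15 = 345.15 K
Pressure ratio = 23.1 / 9.6 = 2.40625
Exponent = (1.4 - 1)/1.4 = 0.285714
(P2/P1)^exp - 1 = 2.40625^0.285714 - 1 = 0.285152
W = 15.0 * 1.4 / 0.4 * 8.314 * 345.15 / 16 * 0.285152 = 2685

2685 kW


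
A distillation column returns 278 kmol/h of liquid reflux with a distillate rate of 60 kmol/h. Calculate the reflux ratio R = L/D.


Reflux ratio definition: R = L / D (liquid returned / distillate withdrawn)
L = 278 kmol/h, D = 60 kmol/h
R = 278 / 60 = 4.633

4.633


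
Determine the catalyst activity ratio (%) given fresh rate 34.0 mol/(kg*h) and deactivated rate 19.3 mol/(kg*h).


Activity (%) = (rate_used / rate_fresh) * 100
rate_used = 19.3, rate_fresh = 34.0
= (19.3 / 34.0) * 100
= 0.5676 * 100 = 56.76

56.76 %


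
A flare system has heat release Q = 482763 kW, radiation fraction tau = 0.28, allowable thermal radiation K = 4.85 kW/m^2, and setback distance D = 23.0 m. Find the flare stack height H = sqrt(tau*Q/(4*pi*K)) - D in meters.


tau*Q/(4*pi*K) = 0.28 * 482763 / (4 * pi * 4.85) = 2217.89
sqrt(2217.89) = 47.0945
H = 47.0945 - 23.0 = 24.09

24.09 m


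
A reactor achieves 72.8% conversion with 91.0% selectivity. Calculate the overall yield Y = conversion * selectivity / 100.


Overall yield = conversion (%) * selectivity (%) / 100
Conversion = 72.8%, Selectivity = 91.0%
Y = 72.8 * 91.0 / 100
= 66.248 %

66.248 %


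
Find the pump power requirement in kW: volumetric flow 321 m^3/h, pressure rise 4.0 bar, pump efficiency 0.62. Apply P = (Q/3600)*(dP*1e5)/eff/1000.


Q = 321 / 3600 = 0.0891667 m^3/s
P = 0.0891667 * (4.0 * 1e5) / 0.62 / 1000 = 57.53

57.53 kW


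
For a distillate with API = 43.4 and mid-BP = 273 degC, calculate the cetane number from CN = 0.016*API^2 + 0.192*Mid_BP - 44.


CN = 0.016 * 43.4^2 + 0.192 * 273 - 44
CN = 30.13696 + 52.416 - 44 = 38.55296

38.55296


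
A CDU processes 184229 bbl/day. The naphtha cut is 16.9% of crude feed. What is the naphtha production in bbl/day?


Crude throughput = 184229 bbl/day
Fraction yield = 16.9%
yield = throughput * fraction / 100
yield = 184229 * 16.9 / 100 = 31134.701

31134.701 bbl/day


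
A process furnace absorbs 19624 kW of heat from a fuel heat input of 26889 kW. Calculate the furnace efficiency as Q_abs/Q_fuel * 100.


Furnace efficiency = Q_absorbed / Q_fuel * 100
= 19624 / 26889 * 100 = 72.98

72.98 %


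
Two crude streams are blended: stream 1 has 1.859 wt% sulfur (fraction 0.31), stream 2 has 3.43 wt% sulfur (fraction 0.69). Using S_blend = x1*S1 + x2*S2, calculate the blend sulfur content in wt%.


Linear sulfur blending: S_blend = x1*S1 + x2*S2
Contribution 1: 0.31 * 1.859 = 0.57629 wt%
Contribution 2: 0.69 * 3.43 = 2.3667 wt%
S_blend = 0.57629 + 2.3667 = 2.94299

2.94299 wt%


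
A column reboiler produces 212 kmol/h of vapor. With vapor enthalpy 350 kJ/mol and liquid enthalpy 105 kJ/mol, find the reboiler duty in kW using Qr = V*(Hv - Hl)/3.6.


Qr = 212 * (350 - 105) / 3.6 = 212 * 245 / 3.6 = 14430

14430 kW


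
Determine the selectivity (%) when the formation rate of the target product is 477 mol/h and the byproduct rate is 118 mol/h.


Selectivity = desired / (desired + undesired) * 100
Total products = 477 + 118 = 595 mol/h
S = 477 / 595 * 100
= 0.8017 * 100
= 80.17 %

80.17 %


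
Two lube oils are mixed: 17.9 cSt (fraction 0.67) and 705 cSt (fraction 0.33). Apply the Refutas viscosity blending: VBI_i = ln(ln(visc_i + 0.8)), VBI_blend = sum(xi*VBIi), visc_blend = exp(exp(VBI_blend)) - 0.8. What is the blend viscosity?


Refutas method: VBN_i = 14.534*ln(ln(visc_i + 0.8)) + 10.975, blended linearly by mass fraction; since VBN is linear in VBI_i = ln(ln(visc_i + 0.8)) and the fractions sum to 1, blend VBI directly: visc = exp(exp(VBI_blend)) - 0.8
VBI_1 = ln(ln(17.9 + 0.8)) = 1.0745
VBI_2 = ln(ln(705 + 0.8)) = 1.88089
VBI_blend = 0.67 * 1.0745 + 0.33 * 1.88089 = 1.34061
visc_blend = exp(exp(1.34061)) - 0.8 = 44.87

44.87 cSt


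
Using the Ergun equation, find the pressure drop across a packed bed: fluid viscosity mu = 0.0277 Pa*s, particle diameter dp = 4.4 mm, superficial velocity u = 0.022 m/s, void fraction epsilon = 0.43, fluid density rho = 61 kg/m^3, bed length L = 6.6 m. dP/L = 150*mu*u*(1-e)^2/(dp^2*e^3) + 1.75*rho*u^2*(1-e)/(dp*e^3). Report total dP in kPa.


dp = 4.4 mm = 0.0044 m
Viscous term = 150*0.0277*0.022*(1-0.43)^2 / (0.0044^2*0.43^3) = 19294.5
Inertial term = 1.75*61*0.022^2*(1-0.43) / (0.0044*0.43^3) = 84.1841
dP/L = 19294.5 + 84.1841 = 19378.7 Pa/m
dP = 19378.7 * 6.6 / 1000 = 127.9 kPa

127.9 kPa


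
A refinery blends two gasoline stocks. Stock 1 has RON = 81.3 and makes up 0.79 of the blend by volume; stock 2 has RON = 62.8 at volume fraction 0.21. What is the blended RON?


Linear blending: RON_blend = sum(vi * RONi)
Contribution 1: 0.79 * 81.3 = 64.227
Contribution 2: 0.21 * 62.8 = 13.188
RON_blend = 64.227 + 13.188 = 77.415

77.415


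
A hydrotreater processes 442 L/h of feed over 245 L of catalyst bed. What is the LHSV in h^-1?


LHSV = volumetric feed rate / catalyst volume
= 442 L/h / 245 L
= 1.804 h^-1

1.804 h^-1


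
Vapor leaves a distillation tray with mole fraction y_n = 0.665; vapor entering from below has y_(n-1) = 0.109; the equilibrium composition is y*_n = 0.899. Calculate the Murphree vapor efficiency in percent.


Murphree vapor efficiency: EMV = (y_n - y_(n-1)) / (y*_n - y_(n-1)) * 100
EMV = (0.665 - 0.109) / (0.899 - 0.109) * 100 = 0.556 / 0.79 * 100 = 70.38

70.38 %


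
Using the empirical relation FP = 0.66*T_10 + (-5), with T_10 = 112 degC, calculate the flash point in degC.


FP = 0.66 * 112 + (-5) = 68.92

68.92 degC


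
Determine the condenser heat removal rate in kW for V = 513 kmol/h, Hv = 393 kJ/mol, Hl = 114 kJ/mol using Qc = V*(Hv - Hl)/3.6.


Qc = 513 * (393 - 114) / 3.6 = 513 * 279 / 3.6 = 39760

39760 kW


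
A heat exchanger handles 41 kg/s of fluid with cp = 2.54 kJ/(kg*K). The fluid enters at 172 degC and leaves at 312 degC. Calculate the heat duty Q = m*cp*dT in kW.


Q = m_dot * cp * delta_T
delta_T = 312 - 172 = 140 K
Q = 41 * 2.54 * 140
= 104.14 * 140
= 14579.6 kW

14579.6 kW


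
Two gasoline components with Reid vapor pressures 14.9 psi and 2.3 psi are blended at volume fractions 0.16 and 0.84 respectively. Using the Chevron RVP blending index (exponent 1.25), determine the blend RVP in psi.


Chevron index: RVP_blend = (sum xi*RVPi^1.25)^(1/1.25)
RVP^1.25 terms: 0.16 * 14.9^1.25 + 0.84 * 2.3^1.25 = 7.06309
RVP_blend = 7.06309^(1/1.25) = 4.777

4.777 psi


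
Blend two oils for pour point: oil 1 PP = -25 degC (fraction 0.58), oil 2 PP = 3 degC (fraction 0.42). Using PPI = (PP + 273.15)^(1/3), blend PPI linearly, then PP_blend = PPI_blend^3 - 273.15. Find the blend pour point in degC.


PPI_1 = (-25 + 273.15)^(1/3) = 6.284028
PPI_2 = (3 + 273.15)^(1/3) = 6.512009
PPI_blend = 0.58 * 6.284028 + 0.42 * 6.512009 = 6.37978
PP_blend = 6.37978^3 - 273.15 = 259.6672 - 273.15 = -13.48

-13.48 degC


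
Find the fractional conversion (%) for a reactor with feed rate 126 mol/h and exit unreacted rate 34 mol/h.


X = (F_in - F_out) / F_in * 100
Moles reacted = 126 - 34 = 92
X = 92 / 126 * 100
= 0.7302 * 100
= 73.02 %

73.02 %


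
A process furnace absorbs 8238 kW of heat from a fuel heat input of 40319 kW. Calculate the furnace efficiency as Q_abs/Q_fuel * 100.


Furnace efficiency = Q_absorbed / Q_fuel * 100
= 8238 / 40319 * 100 = 20.43

20.43 %


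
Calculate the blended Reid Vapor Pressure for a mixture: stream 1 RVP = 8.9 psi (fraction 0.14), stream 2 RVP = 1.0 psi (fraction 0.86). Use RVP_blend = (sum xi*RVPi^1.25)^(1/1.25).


Chevron index: RVP_blend = (sum xi*RVPi^1.25)^(1/1.25)
RVP^1.25 terms: 0.14 * 8.9^1.25 + 0.86 * 1.0^1.25 = 3.01212
RVP_blend = 3.01212^(1/1.25) = 2.416

2.416 psi


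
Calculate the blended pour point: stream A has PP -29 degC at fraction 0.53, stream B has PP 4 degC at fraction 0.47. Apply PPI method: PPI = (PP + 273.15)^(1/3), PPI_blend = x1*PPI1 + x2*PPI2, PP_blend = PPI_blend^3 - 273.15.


PPI_1 = (-29 + 273.15)^(1/3) = 6.25008
PPI_2 = (4 + 273.15)^(1/3) = 6.51986
PPI_blend = 0.53 * 6.25008 + 0.47 * 6.51986 = 6.376877
PP_blend = 6.376877^3 - 273.15 = 259.3129 - 273.15 = -13.84

-13.84 degC


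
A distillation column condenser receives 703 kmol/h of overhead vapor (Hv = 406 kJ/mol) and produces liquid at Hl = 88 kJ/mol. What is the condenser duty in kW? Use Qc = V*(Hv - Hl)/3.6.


Qc = 703 * (406 - 88) / 3.6 = 703 * 318 / 3.6 = 62100

62100 kW


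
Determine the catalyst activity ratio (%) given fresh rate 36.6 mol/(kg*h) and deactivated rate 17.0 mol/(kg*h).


Activity (%) = (rate_used / rate_fresh) * 100
rate_used = 17.0, rate_fresh = 36.6
= (17.0 / 36.6) * 100
= 0.4645 * 100 = 46.45

46.45 %


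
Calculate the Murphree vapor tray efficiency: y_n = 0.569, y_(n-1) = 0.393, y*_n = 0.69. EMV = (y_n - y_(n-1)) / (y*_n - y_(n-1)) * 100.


Murphree vapor efficiency: EMV = (y_n - y_(n-1)) / (y*_n - y_(n-1)) * 100
EMV = (0.569 - 0.393) / (0.69 - 0.393) * 100 = 0.176 / 0.297 * 100 = 59.26

59.26 %


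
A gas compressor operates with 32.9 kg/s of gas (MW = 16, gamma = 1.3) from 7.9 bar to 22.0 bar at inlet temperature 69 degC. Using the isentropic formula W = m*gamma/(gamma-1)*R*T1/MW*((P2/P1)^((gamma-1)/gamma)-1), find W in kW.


Isentropic work: W = m*(gamma/(gamma-1))*(R*T1/MW)*((P2/P1)^((gamma-1)/gamma) - 1)
T1 = 69 + 273.15 = 342.15 K
Pressure ratio = 22.0 / 7.9 = 2.78481
Exponent = (1.3 - 1)/1.3 = 0.230769
(P2/P1)^exp - 1 = 2.78481^0.230769 - 1 = 0.266616
W = 32.9 * 1.3 / 0.3 * 8.314 * 342.15 / 16 * 0.266616 = 6758

6758 kW


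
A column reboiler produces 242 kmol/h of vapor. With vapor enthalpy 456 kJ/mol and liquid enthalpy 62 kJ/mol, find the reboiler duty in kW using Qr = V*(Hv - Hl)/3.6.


Qr = 242 * (456 - 62) / 3.6 = 242 * 394 / 3.6 = 26490

26490 kW


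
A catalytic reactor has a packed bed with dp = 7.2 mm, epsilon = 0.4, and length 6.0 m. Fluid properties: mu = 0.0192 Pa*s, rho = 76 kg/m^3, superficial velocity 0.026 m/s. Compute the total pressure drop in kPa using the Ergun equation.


dp = 7.2 mm = 0.0072 m
Viscous term = 150*0.0192*0.026*(1-0.4)^2 / (0.0072^2*0.4^3) = 8125
Inertial term = 1.75*76*0.026^2*(1-0.4) / (0.0072*0.4^3) = 117.068
dP/L = 8125 + 117.068 = 8242.07 Pa/m
dP = 8242.07 * 6.0 / 1000 = 49.45 kPa

49.45 kPa


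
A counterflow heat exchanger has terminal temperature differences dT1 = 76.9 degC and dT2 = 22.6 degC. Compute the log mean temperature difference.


LMTD = (dT1 - dT2) / ln(dT1/dT2)
= (76.9 - 22.6) / ln(76.9 / 22.6) = 54.3 / 1.22456 = 44.34

44.34 degC


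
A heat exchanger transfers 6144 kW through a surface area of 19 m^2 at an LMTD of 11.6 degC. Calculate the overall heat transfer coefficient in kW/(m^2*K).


From Q = U*A*LMTD, U = Q / (A * LMTD)
U = 6144 / (19 * 11.6) = 6144 / 220.4 = 27.88

27.88 kW/(m^2*K)


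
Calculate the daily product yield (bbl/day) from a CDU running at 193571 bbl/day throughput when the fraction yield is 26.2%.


Crude throughput = 193571 bbl/day
Fraction yield = 26.2%
yield = throughput * fraction / 100
yield = 193571 * 26.2 / 100 = 50715.602

50715.602 bbl/day


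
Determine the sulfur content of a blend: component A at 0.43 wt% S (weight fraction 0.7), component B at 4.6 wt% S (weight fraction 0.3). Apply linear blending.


Linear sulfur blending: S_blend = x1*S1 + x2*S2
Contribution 1: 0.7 * 0.43 = 0.301 wt%
Contribution 2: 0.3 * 4.6 = 1.38 wt%
S_blend = 0.301 + 1.38 = 1.681

1.681 wt%


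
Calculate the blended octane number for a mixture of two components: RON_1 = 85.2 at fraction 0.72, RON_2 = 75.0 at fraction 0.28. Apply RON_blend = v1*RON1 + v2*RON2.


Linear blending: RON_blend = sum(vi * RONi)
Contribution 1: 0.72 * 85.2 = 61.344
Contribution 2: 0.28 * 75.0 = 21
RON_blend = 61.344 + 21 = 82.344

82.344


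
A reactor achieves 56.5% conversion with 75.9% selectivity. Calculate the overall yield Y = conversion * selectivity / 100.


Overall yield = conversion (%) * selectivity (%) / 100
Conversion = 56.5%, Selectivity = 75.9%
Y = 56.5 * 75.9 / 100
= 42.8835 %

42.8835 %


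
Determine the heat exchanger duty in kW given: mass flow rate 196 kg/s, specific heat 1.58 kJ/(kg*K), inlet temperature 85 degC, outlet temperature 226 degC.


Q = m_dot * cp * delta_T
delta_T = 226 - 85 = 141 K
Q = 196 * 1.58 * 141
= 309.68 * 141
= 43664.88 kW

43664.88 kW


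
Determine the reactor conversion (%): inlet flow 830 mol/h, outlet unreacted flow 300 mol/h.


X = (F_in - F_out) / F_in * 100
Moles reacted = 830 - 300 = 530
X = 530 / 830 * 100
= 0.6386 * 100
= 63.86 %

63.86 %


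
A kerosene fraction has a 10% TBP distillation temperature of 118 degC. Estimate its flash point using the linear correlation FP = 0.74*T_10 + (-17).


FP = 0.74 * 118 + (-17) = 70.32

70.32 degC


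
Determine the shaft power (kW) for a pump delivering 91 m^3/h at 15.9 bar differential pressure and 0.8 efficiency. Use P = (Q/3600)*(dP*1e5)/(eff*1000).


Q = 91 / 3600 = 0.0252778 m^3/s
P = 0.0252778 * (15.9 * 1e5) / 0.8 / 1000 = 50.24

50.24 kW


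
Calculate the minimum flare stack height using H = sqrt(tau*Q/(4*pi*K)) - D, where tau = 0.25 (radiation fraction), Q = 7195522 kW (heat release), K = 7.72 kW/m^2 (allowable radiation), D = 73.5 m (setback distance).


tau*Q/(4*pi*K) = 0.25 * 7195522 / (4 * pi * 7.72) = 18542.8
sqrt(18542.8) = 136.172
H = 136.172 - 73.5 = 62.67

62.67 m


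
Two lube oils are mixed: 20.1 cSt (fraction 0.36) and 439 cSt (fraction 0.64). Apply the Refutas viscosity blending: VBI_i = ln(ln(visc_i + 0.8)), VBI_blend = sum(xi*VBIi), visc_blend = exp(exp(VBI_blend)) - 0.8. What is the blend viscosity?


Refutas method: VBN_i = 14.534*ln(ln(visc_i + 0.8)) + 10.975, blended linearly by mass fraction; since VBN is linear in VBI_i = ln(ln(visc_i + 0.8)) and the fractions sum to 1, blend VBI directly: visc = exp(exp(VBI_blend)) - 0.8
VBI_1 = ln(ln(20.1 + 0.8)) = 1.11177
VBI_2 = ln(ln(439 + 0.8)) = 1.80604
VBI_blend = 0.36 * 1.11177 + 0.64 * 1.80604 = 1.5561
visc_blend = exp(exp(1.5561)) - 0.8 = 113.7

113.7 cSt


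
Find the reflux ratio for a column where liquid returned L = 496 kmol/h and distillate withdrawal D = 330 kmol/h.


Reflux ratio definition: R = L / D (liquid returned / distillate withdrawn)
L = 496 kmol/h, D = 330 kmol/h
R = 496 / 330 = 1.503

1.503


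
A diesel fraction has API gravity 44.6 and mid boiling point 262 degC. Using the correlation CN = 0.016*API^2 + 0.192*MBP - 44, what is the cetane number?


CN = 0.016 * 44.6^2 + 0.192 * 262 - 44
CN = 31.82656 + 50.304 - 44 = 38.13056

38.13056


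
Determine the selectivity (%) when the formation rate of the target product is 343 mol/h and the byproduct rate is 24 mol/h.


Selectivity = desired / (desired + undesired) * 100
Total products = 343 + 24 = 367 mol/h
S = 343 / 367 * 100
= 0.9346 * 100
= 93.46 %

93.46 %


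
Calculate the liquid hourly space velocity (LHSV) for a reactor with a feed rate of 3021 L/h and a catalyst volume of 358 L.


LHSV = volumetric feed rate / catalyst volume
= 3021 L/h / 358 L
= 8.439 h^-1

8.439 h^-1


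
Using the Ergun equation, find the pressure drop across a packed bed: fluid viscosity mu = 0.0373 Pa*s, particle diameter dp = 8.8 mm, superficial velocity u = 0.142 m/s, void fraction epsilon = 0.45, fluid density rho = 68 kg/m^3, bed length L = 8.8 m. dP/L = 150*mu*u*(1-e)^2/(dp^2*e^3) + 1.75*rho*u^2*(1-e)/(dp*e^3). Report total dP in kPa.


dp = 8.8 mm = 0.0088 m
Viscous term = 150*0.0373*0.142*(1-0.45)^2 / (0.0088^2*0.45^3) = 34057.4
Inertial term = 1.75*68*0.142^2*(1-0.45) / (0.0088*0.45^3) = 1645.76
dP/L = 34057.4 + 1645.76 = 35703.2 Pa/m
dP = 35703.2 * 8.8 / 1000 = 314.2 kPa

314.2 kPa


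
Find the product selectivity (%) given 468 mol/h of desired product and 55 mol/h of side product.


Selectivity = desired / (desired + undesired) * 100
Total products = 468 + 55 = 523 mol/h
S = 468 / 523 * 100
= 0.8948 * 100
= 89.48 %

89.48 %


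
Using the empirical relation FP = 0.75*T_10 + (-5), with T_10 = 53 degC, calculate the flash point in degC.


FP = 0.75 * 53 + (-5) = 34.75

34.75 degC


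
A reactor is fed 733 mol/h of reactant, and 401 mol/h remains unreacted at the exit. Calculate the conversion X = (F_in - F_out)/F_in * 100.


X = (F_in - F_out) / F_in * 100
Moles reacted = 733 - 401 = 332
X = 332 / 733 * 100
= 0.4529 * 100
= 45.29 %

45.29 %


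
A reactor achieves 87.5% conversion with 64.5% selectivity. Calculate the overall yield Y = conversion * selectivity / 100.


Overall yield = conversion (%) * selectivity (%) / 100
Conversion = 87.5%, Selectivity = 64.5%
Y = 87.5 * 64.5 / 100
= 56.4375 %

56.4375 %


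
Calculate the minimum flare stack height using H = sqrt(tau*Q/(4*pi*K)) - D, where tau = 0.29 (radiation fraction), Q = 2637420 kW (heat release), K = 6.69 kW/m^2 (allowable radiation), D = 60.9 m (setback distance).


tau*Q/(4*pi*K) = 0.29 * 2637420 / (4 * pi * 6.69) = 9097.9
sqrt(9097.9) = 95.3829
H = 95.3829 - 60.9 = 34.48

34.48 m


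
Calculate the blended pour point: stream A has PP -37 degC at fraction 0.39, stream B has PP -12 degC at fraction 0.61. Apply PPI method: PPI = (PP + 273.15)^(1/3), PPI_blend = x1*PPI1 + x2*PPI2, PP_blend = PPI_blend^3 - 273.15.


PPI_1 = (-37 + 273.15)^(1/3) = 6.181056
PPI_2 = (-12 + 273.15)^(1/3) = 6.391901
PPI_blend = 0.39 * 6.181056 + 0.61 * 6.391901 = 6.309671
PP_blend = 6.309671^3 - 273.15 = 251.2003 - 273.15 = -21.95

-21.95 degC


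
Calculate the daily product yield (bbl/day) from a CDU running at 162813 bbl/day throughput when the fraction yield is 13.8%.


Crude throughput = 162813 bbl/day
Fraction yield = 13.8%
yield = throughput * fraction / 100
yield = 162813 * 13.8 / 100 = 22468.194

22468.194 bbl/day


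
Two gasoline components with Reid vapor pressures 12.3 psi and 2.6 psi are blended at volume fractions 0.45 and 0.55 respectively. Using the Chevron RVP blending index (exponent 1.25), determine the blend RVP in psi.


Chevron index: RVP_blend = (sum xi*RVPi^1.25)^(1/1.25)
RVP^1.25 terms: 0.45 * 12.3^1.25 + 0.55 * 2.6^1.25 = 12.1814
RVP_blend = 12.1814^(1/1.25) = 7.389

7.389 psi


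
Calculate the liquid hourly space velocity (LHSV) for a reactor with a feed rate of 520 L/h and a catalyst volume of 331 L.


LHSV = volumetric feed rate / catalyst volume
= 520 L/h / 331 L
= 1.571 h^-1

1.571 h^-1


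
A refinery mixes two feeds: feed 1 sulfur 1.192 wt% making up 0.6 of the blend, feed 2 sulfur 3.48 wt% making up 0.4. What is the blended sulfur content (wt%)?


Linear sulfur blending: S_blend = x1*S1 + x2*S2
Contribution 1: 0.6 * 1.192 = 0.7152 wt%
Contribution 2: 0.4 * 3.48 = 1.392 wt%
S_blend = 0.7152 + 1.392 = 2.1072

2.1072 wt%


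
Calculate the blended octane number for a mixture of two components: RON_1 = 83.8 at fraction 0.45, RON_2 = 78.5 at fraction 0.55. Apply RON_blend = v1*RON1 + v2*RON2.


Linear blending: RON_blend = sum(vi * RONi)
Contribution 1: 0.45 * 83.8 = 37.71
Contribution 2: 0.55 * 78.5 = 43.175
RON_blend = 37.71 + 43.175 = 80.885

80.885


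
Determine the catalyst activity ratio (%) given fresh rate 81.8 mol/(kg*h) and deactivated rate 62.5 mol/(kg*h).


Activity (%) = (rate_used / rate_fresh) * 100
rate_used = 62.5, rate_fresh = 81.8
= (62.5 / 81.8) * 100
= 0.7641 * 100 = 76.41

76.41 %


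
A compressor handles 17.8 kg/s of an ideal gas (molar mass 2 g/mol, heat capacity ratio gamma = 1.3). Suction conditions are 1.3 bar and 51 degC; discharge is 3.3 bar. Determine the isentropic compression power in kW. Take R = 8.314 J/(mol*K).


Isentropic work: W = m*(gamma/(gamma-1))*(R*T1/MW)*((P2/P1)^((gamma-1)/gamma) - 1)
T1 = 51 + 273.15 = 324.15 K
Pressure ratio = 3.3 / 1.3 = 2.53846
Exponent = (1.3 - 1)/1.3 = 0.230769
(P2/P1)^exp - 1 = 2.53846^0.230769 - 1 = 0.23983
W = 17.8 * 1.3 / 0.3 * 8.314 * 324.15 / 2 * 0.23983 = 24930

24930 kW


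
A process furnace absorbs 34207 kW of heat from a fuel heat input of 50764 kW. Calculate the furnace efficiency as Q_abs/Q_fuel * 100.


Furnace efficiency = Q_absorbed / Q_fuel * 100
= 34207 / 50764 * 100 = 67.38

67.38 %


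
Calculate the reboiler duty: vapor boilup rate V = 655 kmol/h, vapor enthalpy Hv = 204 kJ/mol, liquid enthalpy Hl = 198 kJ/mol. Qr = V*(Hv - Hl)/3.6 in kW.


Qr = 655 * (204 - 198) / 3.6 = 655 * 6 / 3.6 = 1092

1092 kW


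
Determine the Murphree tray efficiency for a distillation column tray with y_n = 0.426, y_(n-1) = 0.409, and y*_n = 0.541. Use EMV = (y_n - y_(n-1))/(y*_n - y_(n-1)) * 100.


Murphree vapor efficiency: EMV = (y_n - y_(n-1)) / (y*_n - y_(n-1)) * 100
EMV = (0.426 - 0.409) / (0.541 - 0.409) * 100 = 0.017 / 0.132 * 100 = 12.88

12.88 %


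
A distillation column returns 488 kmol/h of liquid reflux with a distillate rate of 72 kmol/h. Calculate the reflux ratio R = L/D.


Reflux ratio definition: R = L / D (liquid returned / distillate withdrawn)
L = 488 kmol/h, D = 72 kmol/h
R = 488 / 72 = 6.778

6.778


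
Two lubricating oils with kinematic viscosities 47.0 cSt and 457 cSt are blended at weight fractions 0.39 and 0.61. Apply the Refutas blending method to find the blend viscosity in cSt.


Refutas method: VBN_i = 14.534*ln(ln(visc_i + 0.8)) + 10.975, blended linearly by mass fraction; since VBN is linear in VBI_i = ln(ln(visc_i + 0.8)) and the fractions sum to 1, blend VBI directly: visc = exp(exp(VBI_blend)) - 0.8
VBI_1 = ln(ln(47.0 + 0.8)) = 1.35249
VBI_2 = ln(ln(457 + 0.8)) = 1.81261
VBI_blend = 0.39 * 1.35249 + 0.61 * 1.81261 = 1.63316
visc_blend = exp(exp(1.63316)) - 0.8 = 166.5

166.5 cSt


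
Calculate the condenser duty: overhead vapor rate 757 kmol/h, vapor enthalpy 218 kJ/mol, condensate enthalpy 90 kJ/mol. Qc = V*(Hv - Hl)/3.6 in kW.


Qc = 757 * (218 - 90) / 3.6 = 757 * 128 / 3.6 = 26920

26920 kW


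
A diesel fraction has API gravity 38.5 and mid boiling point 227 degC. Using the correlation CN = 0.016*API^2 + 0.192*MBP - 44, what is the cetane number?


CN = 0.016 * 38.5^2 + 0.192 * 227 - 44
CN = 23.716 + 43.584 - 44 = 23.3

23.3


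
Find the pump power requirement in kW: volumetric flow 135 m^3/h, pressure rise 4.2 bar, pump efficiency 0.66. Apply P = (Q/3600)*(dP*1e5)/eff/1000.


Q = 135 / 3600 = 0.0375 m^3/s
P = 0.0375 * (4.2 * 1e5) / 0.66 / 1000 = 23.86

23.86 kW


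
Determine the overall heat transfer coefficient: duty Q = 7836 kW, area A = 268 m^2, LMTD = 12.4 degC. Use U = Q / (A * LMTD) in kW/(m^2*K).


From Q = U*A*LMTD, U = Q / (A * LMTD)
U = 7836 / (268 * 12.4) = 7836 / 3323.2 = 2.358

2.358 kW/(m^2*K)


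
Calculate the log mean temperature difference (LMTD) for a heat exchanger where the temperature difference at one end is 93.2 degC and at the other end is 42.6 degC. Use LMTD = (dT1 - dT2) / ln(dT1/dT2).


LMTD = (dT1 - dT2) / ln(dT1/dT2)
= (93.2 - 42.6) / ln(93.2 / 42.6) = 50.6 / 0.782893 = 64.63

64.63 degC


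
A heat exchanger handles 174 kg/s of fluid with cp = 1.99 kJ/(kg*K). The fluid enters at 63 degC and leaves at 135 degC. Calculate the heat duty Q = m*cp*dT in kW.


Q = m_dot * cp * delta_T
delta_T = 135 - 63 = 72 K
Q = 174 * 1.99 * 72
= 346.26 * 72
= 24930.72 kW

24930.72 kW


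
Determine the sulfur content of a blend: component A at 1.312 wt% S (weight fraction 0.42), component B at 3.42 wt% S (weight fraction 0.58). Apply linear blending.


Linear sulfur blending: S_blend = x1*S1 + x2*S2
Contribution 1: 0.42 * 1.312 = 0.55104 wt%
Contribution 2: 0.58 * 3.42 = 1.9836 wt%
S_blend = 0.55104 + 1.9836 = 2.53464

2.53464 wt%


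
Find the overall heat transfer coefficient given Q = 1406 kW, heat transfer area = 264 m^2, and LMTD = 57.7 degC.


From Q = U*A*LMTD, U = Q / (A * LMTD)
U = 1406 / (264 * 57.7) = 1406 / 15232.8 = 0.09230

0.09230 kW/(m^2*K)


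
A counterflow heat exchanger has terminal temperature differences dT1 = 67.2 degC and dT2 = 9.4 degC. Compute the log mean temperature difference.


LMTD = (dT1 - dT2) / ln(dT1/dT2)
= (67.2 - 9.4) / ln(67.2 / 9.4) = 57.8 / 1.96696 = 29.39

29.39 degC


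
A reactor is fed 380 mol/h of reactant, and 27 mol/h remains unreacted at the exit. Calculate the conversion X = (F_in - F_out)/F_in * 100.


X = (F_in - F_out) / F_in * 100
Moles reacted = 380 - 27 = 353
X = 353 / 380 * 100
= 0.9289 * 100
= 92.89 %

92.89 %


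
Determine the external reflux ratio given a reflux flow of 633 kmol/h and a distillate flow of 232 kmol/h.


Reflux ratio definition: R = L / D (liquid returned / distillate withdrawn)
L = 633 kmol/h, D = 232 kmol/h
R = 633 / 232 = 2.728

2.728


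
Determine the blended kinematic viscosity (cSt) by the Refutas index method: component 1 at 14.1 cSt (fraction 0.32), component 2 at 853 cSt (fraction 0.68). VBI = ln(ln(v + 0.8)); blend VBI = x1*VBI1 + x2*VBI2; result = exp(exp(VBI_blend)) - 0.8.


Refutas method: VBN_i = 14.534*ln(ln(visc_i + 0.8)) + 10.975, blended linearly by mass fraction; since VBN is linear in VBI_i = ln(ln(visc_i + 0.8)) and the fractions sum to 1, blend VBI directly: visc = exp(exp(VBI_blend)) - 0.8
VBI_1 = ln(ln(14.1 + 0.8)) = 0.993756
VBI_2 = ln(ln(853 + 0.8)) = 1.9095
VBI_blend = 0.32 * 0.993756 + 0.68 * 1.9095 = 1.61646
visc_blend = exp(exp(1.61646)) - 0.8 = 152.9

152.9 cSt


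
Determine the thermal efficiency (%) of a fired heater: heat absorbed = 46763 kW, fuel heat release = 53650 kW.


Furnace efficiency = Q_absorbed / Q_fuel * 100
= 46763 / 53650 * 100 = 87.16

87.16 %


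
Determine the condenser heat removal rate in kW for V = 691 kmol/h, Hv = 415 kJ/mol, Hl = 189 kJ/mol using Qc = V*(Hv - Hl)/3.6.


Qc = 691 * (415 - 189) / 3.6 = 691 * 226 / 3.6 = 43380

43380 kW


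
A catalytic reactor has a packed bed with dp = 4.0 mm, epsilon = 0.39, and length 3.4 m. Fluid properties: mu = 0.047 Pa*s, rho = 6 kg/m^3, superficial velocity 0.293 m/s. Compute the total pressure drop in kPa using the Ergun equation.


dp = 4.0 mm = 0.004 m
Viscous term = 150*0.047*0.293*(1-0.39)^2 / (0.004^2*0.39^3) = 809846
Inertial term = 1.75*6*0.293^2*(1-0.39) / (0.004*0.39^3) = 2317.4
dP/L = 809846 + 2317.4 = 812163 Pa/m
dP = 812163 * 3.4 / 1000 = 2761 kPa

2761 kPa


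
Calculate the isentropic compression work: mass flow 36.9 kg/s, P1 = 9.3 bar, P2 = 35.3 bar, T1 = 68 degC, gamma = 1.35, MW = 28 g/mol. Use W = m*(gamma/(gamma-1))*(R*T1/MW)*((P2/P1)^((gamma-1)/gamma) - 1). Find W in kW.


Isentropic work: W = m*(gamma/(gamma-1))*(R*T1/MW)*((P2/P1)^((gamma-1)/gamma) - 1)
T1 = 68 + 273.15 = 341.15 K
Pressure ratio = 35.3 / 9.3 = 3.7957
Exponent = (1.35 - 1)/1.35 = 0.259259
(P2/P1)^exp - 1 = 3.7957^0.259259 - 1 = 0.413145
W = 36.9 * 1.35 / 0.35 * 8.314 * 341.15 / 28 * 0.413145 = 5957

5957 kW


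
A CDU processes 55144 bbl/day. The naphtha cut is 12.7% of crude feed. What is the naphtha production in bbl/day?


Crude throughput = 55144 bbl/day
Fraction yield = 12.7%
yield = throughput * fraction / 100
yield = 55144 * 12.7 / 100 = 7003.288

7003.288 bbl/day


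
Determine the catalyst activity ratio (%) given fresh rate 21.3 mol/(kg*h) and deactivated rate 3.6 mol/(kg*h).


Activity (%) = (rate_used / rate_fresh) * 100
rate_used = 3.6, rate_fresh = 21.3
= (3.6 / 21.3) * 100
= 0.1690 * 100 = 16.90

16.90 %


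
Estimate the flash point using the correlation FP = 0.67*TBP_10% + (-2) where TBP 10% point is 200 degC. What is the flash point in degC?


FP = 0.67 * 200 + (-2) = 132

132 degC


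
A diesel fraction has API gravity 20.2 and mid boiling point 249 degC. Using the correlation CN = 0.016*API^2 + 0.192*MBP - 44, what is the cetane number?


CN = 0.016 * 20.2^2 + 0.192 * 249 - 44
CN = 6.52864 + 47.808 - 44 = 10.33664

10.33664


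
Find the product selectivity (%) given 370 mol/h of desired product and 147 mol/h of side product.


Selectivity = desired / (desired + undesired) * 100
Total products = 370 + 147 = 517 mol/h
S = 370 / 517 * 100
= 0.7157 * 100
= 71.57 %

71.57 %


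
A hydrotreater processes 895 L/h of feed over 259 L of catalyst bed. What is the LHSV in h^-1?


LHSV = volumetric feed rate / catalyst volume
= 895 L/h / 259 L
= 3.456 h^-1

3.456 h^-1


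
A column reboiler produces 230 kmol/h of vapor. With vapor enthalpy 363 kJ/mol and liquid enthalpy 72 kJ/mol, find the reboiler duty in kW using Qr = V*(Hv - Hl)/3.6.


Qr = 230 * (363 - 72) / 3.6 = 230 * 291 / 3.6 = 18590

18590 kW


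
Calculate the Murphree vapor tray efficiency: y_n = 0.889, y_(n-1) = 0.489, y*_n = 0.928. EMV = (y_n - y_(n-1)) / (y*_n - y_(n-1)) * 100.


Murphree vapor efficiency: EMV = (y_n - y_(n-1)) / (y*_n - y_(n-1)) * 100
EMV = (0.889 - 0.489) / (0.928 - 0.489) * 100 = 0.4 / 0.439 * 100 = 91.12

91.12 %


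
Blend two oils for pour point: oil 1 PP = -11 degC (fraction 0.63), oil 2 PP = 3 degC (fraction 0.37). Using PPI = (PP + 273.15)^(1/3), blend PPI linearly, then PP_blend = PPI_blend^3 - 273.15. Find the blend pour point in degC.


PPI_1 = (-11 + 273.15)^(1/3) = 6.400049
PPI_2 = (3 + 273.15)^(1/3) = 6.512009
PPI_blend = 0.63 * 6.400049 + 0.37 * 6.512009 = 6.441474
PP_blend = 6.441474^3 - 273.15 = 267.2734 - 273.15 = -5.88

-5.88 degC


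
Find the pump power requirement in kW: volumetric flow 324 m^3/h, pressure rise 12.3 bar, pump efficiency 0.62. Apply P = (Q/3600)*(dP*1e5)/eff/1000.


Q = 324 / 3600 = 0.09 m^3/s
P = 0.09 * (12.3 * 1e5) / 0.62 / 1000 = 178.5

178.5 kW


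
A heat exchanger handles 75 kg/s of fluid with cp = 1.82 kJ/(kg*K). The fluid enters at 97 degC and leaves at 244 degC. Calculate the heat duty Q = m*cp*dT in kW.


Q = m_dot * cp * delta_T
delta_T = 244 - 97 = 147 K
Q = 75 * 1.82 * 147
= 136.5 * 147
= 20065.5 kW

20065.5 kW


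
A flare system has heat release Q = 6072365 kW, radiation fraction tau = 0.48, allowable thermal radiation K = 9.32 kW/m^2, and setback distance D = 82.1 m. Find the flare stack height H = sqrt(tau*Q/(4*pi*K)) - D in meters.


tau*Q/(4*pi*K) = 0.48 * 6072365 / (4 * pi * 9.32) = 24887
sqrt(24887) = 157.756
H = 157.756 - 82.1 = 75.66

75.66 m


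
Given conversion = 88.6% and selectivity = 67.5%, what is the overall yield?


Overall yield = conversion (%) * selectivity (%) / 100
Conversion = 88.6%, Selectivity = 67.5%
Y = 88.6 * 67.5 / 100
= 59.805 %

59.805 %


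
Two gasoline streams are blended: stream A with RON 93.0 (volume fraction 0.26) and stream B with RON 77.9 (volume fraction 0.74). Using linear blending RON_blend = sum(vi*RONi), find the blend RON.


Linear blending: RON_blend = sum(vi * RONi)
Contribution 1: 0.26 * 93.0 = 24.18
Contribution 2: 0.74 * 77.9 = 57.646
RON_blend = 24.18 + 57.646 = 81.826

81.826


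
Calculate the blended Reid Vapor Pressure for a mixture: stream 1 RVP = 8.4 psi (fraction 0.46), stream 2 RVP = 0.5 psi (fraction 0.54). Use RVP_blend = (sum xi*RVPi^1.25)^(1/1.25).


Chevron index: RVP_blend = (sum xi*RVPi^1.25)^(1/1.25)
RVP^1.25 terms: 0.46 * 8.4^1.25 + 0.54 * 0.5^1.25 = 6.80524
RVP_blend = 6.80524^(1/1.25) = 4.637

4.637 psi


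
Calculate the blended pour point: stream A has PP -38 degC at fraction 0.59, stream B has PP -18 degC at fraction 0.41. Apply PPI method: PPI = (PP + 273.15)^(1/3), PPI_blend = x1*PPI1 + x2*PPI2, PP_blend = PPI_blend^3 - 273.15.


PPI_1 = (-38 + 273.15)^(1/3) = 6.172318
PPI_2 = (-18 + 273.15)^(1/3) = 6.342569
PPI_blend = 0.59 * 6.172318 + 0.41 * 6.342569 = 6.242121
PP_blend = 6.242121^3 - 273.15 = 243.2185 - 273.15 = -29.93

-29.93 degC


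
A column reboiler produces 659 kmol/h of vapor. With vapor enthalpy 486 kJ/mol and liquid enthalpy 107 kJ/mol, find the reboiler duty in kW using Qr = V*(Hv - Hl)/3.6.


Qr = 659 * (486 - 107) / 3.6 = 659 * 379 / 3.6 = 69380

69380 kW


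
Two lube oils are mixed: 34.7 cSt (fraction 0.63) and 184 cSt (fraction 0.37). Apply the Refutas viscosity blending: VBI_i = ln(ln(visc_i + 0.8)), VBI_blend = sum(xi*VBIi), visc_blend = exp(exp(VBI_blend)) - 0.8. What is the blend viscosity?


Refutas method: VBN_i = 14.534*ln(ln(visc_i + 0.8)) + 10.975, blended linearly by mass fraction; since VBN is linear in VBI_i = ln(ln(visc_i + 0.8)) and the fractions sum to 1, blend VBI directly: visc = exp(exp(VBI_blend)) - 0.8
VBI_1 = ln(ln(34.7 + 0.8)) = 1.27243
VBI_2 = ln(ln(184 + 0.8)) = 1.65236
VBI_blend = 0.63 * 1.27243 + 0.37 * 1.65236 = 1.413
visc_blend = exp(exp(1.413)) - 0.8 = 60.04

60.04 cSt


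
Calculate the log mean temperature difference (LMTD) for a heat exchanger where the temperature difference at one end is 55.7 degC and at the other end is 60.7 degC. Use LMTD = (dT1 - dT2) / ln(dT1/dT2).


LMTD = (dT1 - dT2) / ln(dT1/dT2)
= (55.7 - 60.7) / ln(55.7 / 60.7) = -5 / -0.0859636 = 58.16

58.16 degC


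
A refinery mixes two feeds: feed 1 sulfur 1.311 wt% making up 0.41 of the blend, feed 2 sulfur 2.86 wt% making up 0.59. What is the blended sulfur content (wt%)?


Linear sulfur blending: S_blend = x1*S1 + x2*S2
Contribution 1: 0.41 * 1.311 = 0.53751 wt%
Contribution 2: 0.59 * 2.86 = 1.6874 wt%
S_blend = 0.53751 + 1.6874 = 2.22491

2.22491 wt%


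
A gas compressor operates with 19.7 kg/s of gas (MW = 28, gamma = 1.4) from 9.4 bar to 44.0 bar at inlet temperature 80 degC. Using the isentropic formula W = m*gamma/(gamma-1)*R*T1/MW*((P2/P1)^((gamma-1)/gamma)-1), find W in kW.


Isentropic work: W = m*(gamma/(gamma-1))*(R*T1/MW)*((P2/P1)^((gamma-1)/gamma) - 1)
T1 = 80 + 273.15 = 353.15 K
Pressure ratio = 44.0 / 9.4 = 4.68085
Exponent = (1.4 - 1)/1.4 = 0.285714
(P2/P1)^exp - 1 = 4.68085^0.285714 - 1 = 0.554251
W = 19.7 * 1.4 / 0.4 * 8.314 * 353.15 / 28 * 0.554251 = 4007

4007 kW


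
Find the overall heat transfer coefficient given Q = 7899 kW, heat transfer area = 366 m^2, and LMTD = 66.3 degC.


From Q = U*A*LMTD, U = Q / (A * LMTD)
U = 7899 / (366 * 66.3) = 7899 / 24265.8 = 0.3255

0.3255 kW/(m^2*K)


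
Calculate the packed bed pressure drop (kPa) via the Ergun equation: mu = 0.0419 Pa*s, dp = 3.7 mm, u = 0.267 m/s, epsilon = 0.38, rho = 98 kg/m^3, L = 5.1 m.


dp = 3.7 mm = 0.0037 m
Viscous term = 150*0.0419*0.267*(1-0.38)^2 / (0.0037^2*0.38^3) = 858708
Inertial term = 1.75*98*0.267^2*(1-0.38) / (0.0037*0.38^3) = 37335.8
dP/L = 858708 + 37335.8 = 896044 Pa/m
dP = 896044 * 5.1 / 1000 = 4570 kPa

4570 kPa


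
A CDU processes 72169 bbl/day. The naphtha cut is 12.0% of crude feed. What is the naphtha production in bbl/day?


Crude throughput = 72169 bbl/day
Fraction yield = 12.0%
yield = throughput * fraction / 100
yield = 72169 * 12.0 / 100 = 8660.28

8660.28 bbl/day


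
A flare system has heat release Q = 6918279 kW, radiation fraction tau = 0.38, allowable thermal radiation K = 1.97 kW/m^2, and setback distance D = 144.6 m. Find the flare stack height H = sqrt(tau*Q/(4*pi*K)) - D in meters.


tau*Q/(4*pi*K) = 0.38 * 6918279 / (4 * pi * 1.97) = 106195
sqrt(106195) = 325.876
H = 325.876 - 144.6 = 181.3

181.3 m


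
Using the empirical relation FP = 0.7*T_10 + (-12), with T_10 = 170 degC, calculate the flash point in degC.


FP = 0.7 * 170 + (-12) = 107

107 degC
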